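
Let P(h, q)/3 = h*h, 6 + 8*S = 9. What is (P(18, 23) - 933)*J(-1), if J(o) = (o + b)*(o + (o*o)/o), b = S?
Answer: 195/4 ≈ 48.750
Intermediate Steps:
S = 3/8 (S = -¾ + (⅛)*9 = -¾ + 9/8 = 3/8 ≈ 0.37500)
b = 3/8 ≈ 0.37500
P(h, q) = 3*h² (P(h, q) = 3*(h*h) = 3*h²)
J(o) = 2*o*(3/8 + o) (J(o) = (o + 3/8)*(o + (o*o)/o) = (3/8 + o)*(o + o²/o) = (3/8 + o)*(o + o) = (3/8 + o)*(2*o) = 2*o*(3/8 + o))
(P(18, 23) - 933)*J(-1) = (3*18² - 933)*((¼)*(-1)*(3 + 8*(-1))) = (3*324 - 933)*((¼)*(-1)*(3 - 8)) = (972 - 933)*((¼)*(-1)*(-5)) = 39*(5/4) = 195/4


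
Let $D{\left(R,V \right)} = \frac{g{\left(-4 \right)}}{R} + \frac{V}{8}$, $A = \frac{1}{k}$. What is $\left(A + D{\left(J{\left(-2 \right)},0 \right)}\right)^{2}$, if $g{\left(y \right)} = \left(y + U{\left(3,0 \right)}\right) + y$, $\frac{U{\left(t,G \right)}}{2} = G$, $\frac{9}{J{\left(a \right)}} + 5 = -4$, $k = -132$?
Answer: $\frac{1113025}{17424} \approx 63.879$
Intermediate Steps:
$J{\left(a \right)} = -1$ ($J{\left(a \right)} = \frac{9}{-5 - 4} = \frac{9}{-9} = 9 \left(- \frac{1}{9}\right) = -1$)
$U{\left(t,G \right)} = 2 G$
$g{\left(y \right)} = 2 y$ ($g{\left(y \right)} = \left(y + 2 \cdot 0\right) + y = \left(y + 0\right) + y = y + y = 2 y$)
$A = - \frac{1}{132}$ ($A = \frac{1}{-132} = - \frac{1}{132} \approx -0.0075758$)
$D{\left(R,V \right)} = - \frac{8}{R} + \frac{V}{8}$ ($D{\left(R,V \right)} = \frac{2 \left(-4\right)}{R} + \frac{V}{8} = - \frac{8}{R} + V \frac{1}{8} = - \frac{8}{R} + \frac{V}{8}$)
$\left(A + D{\left(J{\left(-2 \right)},0 \right)}\right)^{2} = \left(- \frac{1}{132} + \left(- \frac{8}{-1} + \frac{1}{8} \cdot 0\right)\right)^{2} = \left(- \frac{1}{132} + \left(\left(-8\right) \left(-1\right) + 0\right)\right)^{2} = \left(- \frac{1}{132} + \left(8 + 0\right)\right)^{2} = \left(- \frac{1}{132} + 8\right)^{2} = \left(\frac{1055}{132}\right)^{2} = \frac{1113025}{17424}$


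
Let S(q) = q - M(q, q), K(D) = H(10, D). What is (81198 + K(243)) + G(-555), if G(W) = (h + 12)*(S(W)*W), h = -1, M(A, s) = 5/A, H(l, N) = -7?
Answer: 3469411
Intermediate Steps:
K(D) = -7
S(q) = q - 5/q
G(W) = 11*W*(W - 5/W) (G(W) = (-1 + 12)*((W - 5/W)*W) = 11*(W*(W - 5/W)) = 11*W*(W - 5/W))
(81198 + K(243)) + G(-555) = (81198 - 7) + (-55 + 11*(-555)**2) = 81191 + (-55 + 11*308025) = 81191 + (-55 + 3388275) = 81191 + 3388220 = 3469411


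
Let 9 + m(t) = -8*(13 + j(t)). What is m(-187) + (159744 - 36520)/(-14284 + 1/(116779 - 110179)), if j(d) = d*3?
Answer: 411637217225/94274399 ≈ 4366.4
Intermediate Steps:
j(d) = 3*d
m(t) = -113 - 24*t (m(t) = -9 - 8*(13 + 3*t) = -9 + (-104 - 24*t) = -113 - 24*t)
m(-187) + (159744 - 36520)/(-14284 + 1/(116779 - 110179)) = (-113 - 24*(-187)) + (159744 - 36520)/(-14284 + 1/(116779 - 110179)) = (-113 + 4488) + 123224/(-14284 + 1/6600) = 4375 + 123224/(-14284 + 1/6600) = 4375 + 123224/(-94274399/6600) = 4375 + 123224*(-6600/94274399) = 4375 - 813278400/94274399 = 411637217225/94274399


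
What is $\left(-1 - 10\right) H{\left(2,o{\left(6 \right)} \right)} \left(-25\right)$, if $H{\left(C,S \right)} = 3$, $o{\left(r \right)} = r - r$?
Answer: $825$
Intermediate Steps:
$o{\left(r \right)} = 0$
$\left(-1 - 10\right) H{\left(2,o{\left(6 \right)} \right)} \left(-25\right) = \left(-1 - 10\right) 3 \left(-25\right) = \left(-11\right) 3 \left(-25\right) = \left(-33\right) \left(-25\right) = 825$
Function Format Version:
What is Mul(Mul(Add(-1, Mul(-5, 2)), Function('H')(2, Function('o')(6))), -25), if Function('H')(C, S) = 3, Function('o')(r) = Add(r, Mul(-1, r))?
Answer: 825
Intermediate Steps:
Function('o')(r) = 0
Mul(Mul(Add(-1, Mul(-5, 2)), Function('H')(2, Function('o')(6))), -25) = Mul(Mul(Add(-1, Mul(-5, 2)), 3), -25) = Mul(Mul(Add(-1, -10), 3), -25) = Mul(Mul(-11, 3), -25) = Mul(-33, -25) = 825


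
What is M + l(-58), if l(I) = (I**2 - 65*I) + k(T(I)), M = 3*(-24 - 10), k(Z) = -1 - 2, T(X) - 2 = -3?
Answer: 7029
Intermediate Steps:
T(X) = -1 (T(X) = 2 - 3 = -1)
k(Z) = -3
M = -102 (M = 3*(-34) = -102)
l(I) = -3 + I**2 - 65*I (l(I) = (I**2 - 65*I) - 3 = -3 + I**2 - 65*I)
M + l(-58) = -102 + (-3 + (-58)**2 - 65*(-58)) = -102 + (-3 + 3364 + 3770) = -102 + 7131 = 7029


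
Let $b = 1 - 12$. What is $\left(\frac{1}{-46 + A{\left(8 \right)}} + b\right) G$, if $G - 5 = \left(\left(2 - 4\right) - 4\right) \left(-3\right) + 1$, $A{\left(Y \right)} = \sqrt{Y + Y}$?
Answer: $- \frac{1852}{7} \approx -264.57$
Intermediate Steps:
$b = -11$
$A{\left(Y \right)} = \sqrt{2} \sqrt{Y}$ ($A{\left(Y \right)} = \sqrt{2 Y} = \sqrt{2} \sqrt{Y}$)
$G = 24$ ($G = 5 + \left(\left(\left(2 - 4\right) - 4\right) \left(-3\right) + 1\right) = 5 + \left(\left(-2 - 4\right) \left(-3\right) + 1\right) = 5 + \left(\left(-6\right) \left(-3\right) + 1\right) = 5 + \left(18 + 1\right) = 5 + 19 = 24$)
$\left(\frac{1}{-46 + A{\left(8 \right)}} + b\right) G = \left(\frac{1}{-46 + \sqrt{2} \sqrt{8}} - 11\right) 24 = \left(\frac{1}{-46 + \sqrt{2} \cdot 2 \sqrt{2}} - 11\right) 24 = \left(\frac{1}{-46 + 4} - 11\right) 24 = \left(\frac{1}{-42} - 11\right) 24 = \left(- \frac{1}{42} - 11\right) 24 = \left(- \frac{463}{42}\right) 24 = - \frac{1852}{7}$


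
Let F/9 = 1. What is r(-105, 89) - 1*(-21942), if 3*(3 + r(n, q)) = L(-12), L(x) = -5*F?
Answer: 21924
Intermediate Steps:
F = 9 (F = 9*1 = 9)
L(x) = -45 (L(x) = -5*9 = -45)
r(n, q) = -18 (r(n, q) = -3 + (1/3)*(-45) = -3 - 15 = -18)
r(-105, 89) - 1*(-21942) = -18 - 1*(-21942) = -18 + 21942 = 21924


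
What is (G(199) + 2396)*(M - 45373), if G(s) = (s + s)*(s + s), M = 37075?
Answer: -1334318400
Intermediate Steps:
G(s) = 4*s² (G(s) = (2*s)*(2*s) = 4*s²)
(G(199) + 2396)*(M - 45373) = (4*199² + 2396)*(37075 - 45373) = (4*39601 + 2396)*(-8298) = (158404 + 2396)*(-8298) = 160800*(-8298) = -1334318400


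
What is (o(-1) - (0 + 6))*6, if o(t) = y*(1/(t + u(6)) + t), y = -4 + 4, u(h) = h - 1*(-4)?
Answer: -36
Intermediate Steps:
u(h) = 4 + h (u(h) = h + 4 = 4 + h)
y = 0
o(t) = 0 (o(t) = 0*(1/(t + (4 + 6)) + t) = 0*(1/(t + 10) + t) = 0*(1/(10 + t) + t) = 0*(t + 1/(10 + t)) = 0)
(o(-1) - (0 + 6))*6 = (0 - (0 + 6))*6 = (0 - 1*6)*6 = (0 - 6)*6 = -6*6 = -36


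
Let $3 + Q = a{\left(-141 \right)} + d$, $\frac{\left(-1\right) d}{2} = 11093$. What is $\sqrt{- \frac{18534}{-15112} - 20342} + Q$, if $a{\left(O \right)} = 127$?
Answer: $-22062 + \frac{i \sqrt{290329637765}}{3778} \approx -22062.0 + 142.62 i$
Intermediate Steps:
$d = -22186$ ($d = \left(-2\right) 11093 = -22186$)
$Q = -22062$ ($Q = -3 + \left(127 - 22186\right) = -3 - 22059 = -22062$)
$\sqrt{- \frac{18534}{-15112} - 20342} + Q = \sqrt{- \frac{18534}{-15112} - 20342} - 22062 = \sqrt{\left(-18534\right) \left(- \frac{1}{15112}\right) - 20342} - 22062 = \sqrt{\frac{9267}{7556} - 20342} - 22062 = \sqrt{- \frac{153694885}{7556}} - 22062 = \frac{i \sqrt{290329637765}}{3778} - 22062 = -22062 + \frac{i \sqrt{290329637765}}{3778}$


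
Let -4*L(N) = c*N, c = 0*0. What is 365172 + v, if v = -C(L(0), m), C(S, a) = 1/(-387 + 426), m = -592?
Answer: 14241707/39 ≈ 3.6517e+5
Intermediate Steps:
c = 0
L(N) = 0 (L(N) = -0*N = -¼*0 = 0)
C(S, a) = 1/39
v = -1/39 (v = -1*1/39 = -1/39 ≈ -0.025641)
365172 + v = 365172 - 1/39 = 14241707/39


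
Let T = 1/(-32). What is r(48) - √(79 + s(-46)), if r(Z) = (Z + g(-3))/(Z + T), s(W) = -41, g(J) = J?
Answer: 288/307 - √38 ≈ -5.2263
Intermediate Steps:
T = -1/32 ≈ -0.031250
r(Z) = (-3 + Z)/(-1/32 + Z) (r(Z) = (Z - 3)/(Z - 1/32) = (-3 + Z)/(-1/32 + Z))
r(48) - √(79 + s(-46)) = 32*(-3 + 48)/(-1 + 32*48) - √(79 - 41) = 32*45/(-1 + 1536) - √38 = 32*45/1535 - √38 = 32*(1/1535)*45 - √38 = 288/307 - √38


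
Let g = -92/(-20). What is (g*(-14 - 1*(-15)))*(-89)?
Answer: -2047/5 ≈ -409.40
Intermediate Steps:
g = 23/5 (g = -92*(-1/20) = 23/5 ≈ 4.6000)
(g*(-14 - 1*(-15)))*(-89) = (23*(-14 - 1*(-15))/5)*(-89) = (23*(-14 + 15)/5)*(-89) = ((23/5)*1)*(-89) = (23/5)*(-89) = -2047/5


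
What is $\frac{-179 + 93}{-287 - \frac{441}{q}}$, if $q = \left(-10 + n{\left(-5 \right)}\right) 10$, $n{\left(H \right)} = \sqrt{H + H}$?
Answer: $\frac{38244200}{125848583} + \frac{7740 i \sqrt{10}}{17978369} \approx 0.30389 + 0.0013614 i$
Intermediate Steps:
$n{\left(H \right)} = \sqrt{2} \sqrt{H}$ ($n{\left(H \right)} = \sqrt{2 H} = \sqrt{2} \sqrt{H}$)
$q = -100 + 10 i \sqrt{10}$ ($q = \left(-10 + \sqrt{2} \sqrt{-5}\right) 10 = \left(-10 + \sqrt{2} i \sqrt{5}\right) 10 = \left(-10 + i \sqrt{10}\right) 10 = -100 + 10 i \sqrt{10} \approx -100.0 + 31.623 i$)
$\frac{-179 + 93}{-287 - \frac{441}{q}} = \frac{-179 + 93}{-287 - \frac{441}{-100 + 10 i \sqrt{10}}} = - \frac{86}{-287 - \frac{441}{-100 + 10 i \sqrt{10}}}$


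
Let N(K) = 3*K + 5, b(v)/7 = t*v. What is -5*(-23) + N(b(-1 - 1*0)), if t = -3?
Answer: 183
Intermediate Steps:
b(v) = -21*v (b(v) = 7*(-3*v) = -21*v)
N(K) = 5 + 3*K
-5*(-23) + N(b(-1 - 1*0)) = -5*(-23) + (5 + 3*(-21*(-1 - 1*0))) = 115 + (5 + 3*(-21*(-1 + 0))) = 115 + (5 + 3*(-21*(-1))) = 115 + (5 + 3*21) = 115 + (5 + 63) = 115 + 68 = 183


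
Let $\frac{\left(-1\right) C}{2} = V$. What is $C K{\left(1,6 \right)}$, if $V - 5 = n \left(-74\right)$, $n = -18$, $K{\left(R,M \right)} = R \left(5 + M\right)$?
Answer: $-29414$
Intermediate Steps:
$V = 1337$ ($V = 5 - -1332 = 5 + 1332 = 1337$)
$C = -2674$ ($C = \left(-2\right) 1337 = -2674$)
$C K{\left(1,6 \right)} = - 2674 \cdot 1 \left(5 + 6\right) = - 2674 \cdot 1 \cdot 11 = \left(-2674\right) 11 = -29414$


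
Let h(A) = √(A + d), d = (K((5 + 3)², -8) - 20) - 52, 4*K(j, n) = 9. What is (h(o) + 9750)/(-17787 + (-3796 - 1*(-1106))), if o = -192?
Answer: -9750/20477 - I*√1047/40954 ≈ -0.47614 - 0.00079009*I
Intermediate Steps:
K(j, n) = 9/4 (K(j, n) = (¼)*9 = 9/4)
d = -279/4 (d = (9/4 - 20) - 52 = -71/4 - 52 = -279/4 ≈ -69.750)
h(A) = √(-279/4 + A) (h(A) = √(A - 279/4) = √(-279/4 + A))
(h(o) + 9750)/(-17787 + (-3796 - 1*(-1106))) = (√(-279 + 4*(-192))/2 + 9750)/(-17787 + (-3796 - 1*(-1106))) = (√(-279 - 768)/2 + 9750)/(-17787 + (-3796 + 1106)) = (√(-1047)/2 + 9750)/(-17787 - 2690) = ((I*√1047)/2 + 9750)/(-20477) = (I*√1047/2 + 9750)*(-1/20477) = (9750 + I*√1047/2)*(-1/20477) = -9750/20477 - I*√1047/40954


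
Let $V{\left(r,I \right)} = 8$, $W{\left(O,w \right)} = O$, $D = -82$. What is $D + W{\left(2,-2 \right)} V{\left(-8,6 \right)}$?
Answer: $-66$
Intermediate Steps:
$D + W{\left(2,-2 \right)} V{\left(-8,6 \right)} = -82 + 2 \cdot 8 = -82 + 16 = -66$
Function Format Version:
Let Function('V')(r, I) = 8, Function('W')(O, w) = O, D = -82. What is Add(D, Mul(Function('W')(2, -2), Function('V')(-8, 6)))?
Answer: -66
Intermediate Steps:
Add(D, Mul(Function('W')(2, -2), Function('V')(-8, 6))) = Add(-82, Mul(2, 8)) = Add(-82, 16) = -66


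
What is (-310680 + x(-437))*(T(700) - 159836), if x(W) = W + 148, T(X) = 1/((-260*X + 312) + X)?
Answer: 8995834988021961/180988 ≈ 4.9704e+10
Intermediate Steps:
T(X) = 1/(312 - 259*X) (T(X) = 1/((312 - 260*X) + X) = 1/(312 - 259*X))
x(W) = 148 + W
(-310680 + x(-437))*(T(700) - 159836) = (-310680 + (148 - 437))*(-1/(-312 + 259*700) - 159836) = (-310680 - 289)*(-1/(-312 + 181300) - 159836) = -310969*(-1/180988 - 159836) = -310969*(-28928397969/180988) = 8995834988021961/180988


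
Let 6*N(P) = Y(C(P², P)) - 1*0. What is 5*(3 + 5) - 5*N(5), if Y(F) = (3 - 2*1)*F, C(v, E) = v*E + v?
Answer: -85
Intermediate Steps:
C(v, E) = v + E*v (C(v, E) = E*v + v = v + E*v)
Y(F) = F (Y(F) = (3 - 2)*F = 1*F = F)
N(P) = P²*(1 + P)/6 (N(P) = (P²*(1 + P) - 1*0)/6 = (P²*(1 + P) + 0)/6 = (P²*(1 + P))/6 = P²*(1 + P)/6)
5*(3 + 5) - 5*N(5) = 5*(3 + 5) - 5*5²*(1 + 5)/6 = 5*8 - 5*25*6/6 = 40 - 5*25 = 40 - 125 = -85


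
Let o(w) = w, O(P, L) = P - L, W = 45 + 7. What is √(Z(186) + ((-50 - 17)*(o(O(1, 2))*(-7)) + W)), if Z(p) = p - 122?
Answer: I*√353 ≈ 18.788*I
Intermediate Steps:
W = 52
Z(p) = -122 + p
√(Z(186) + ((-50 - 17)*(o(O(1, 2))*(-7)) + W)) = √((-122 + 186) + ((-50 - 17)*((1 - 1*2)*(-7)) + 52)) = √(64 + (-67*(1 - 2)*(-7) + 52)) = √(64 + (-(-67)*(-7) + 52)) = √(64 + (-67*7 + 52)) = √(64 + (-469 + 52)) = √(64 - 417) = √(-353) = I*√353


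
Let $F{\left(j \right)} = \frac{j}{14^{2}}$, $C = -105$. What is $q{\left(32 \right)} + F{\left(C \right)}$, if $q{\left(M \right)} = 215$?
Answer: $\frac{6005}{28} \approx 214.46$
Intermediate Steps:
$F{\left(j \right)} = \frac{j}{196}$
$q{\left(32 \right)} + F{\left(C \right)} = 215 + \frac{1}{196} \left(-105\right) = 215 - \frac{15}{28} = \frac{6005}{28}$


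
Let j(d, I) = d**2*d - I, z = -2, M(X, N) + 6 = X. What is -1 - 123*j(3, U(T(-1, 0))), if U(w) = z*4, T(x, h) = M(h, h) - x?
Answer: -4306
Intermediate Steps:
M(X, N) = -6 + X
T(x, h) = -6 + h - x (T(x, h) = (-6 + h) - x = -6 + h - x)
U(w) = -8 (U(w) = -2*4 = -8)
j(d, I) = d**3 - I
-1 - 123*j(3, U(T(-1, 0))) = -1 - 123*(3**3 - 1*(-8)) = -1 - 123*(27 + 8) = -1 - 123*35 = -1 - 4305 = -4306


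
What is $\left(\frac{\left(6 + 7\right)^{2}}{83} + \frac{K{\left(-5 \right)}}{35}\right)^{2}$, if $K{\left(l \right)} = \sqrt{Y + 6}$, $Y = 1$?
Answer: $\frac{5005064}{1205575} + \frac{338 \sqrt{7}}{2905} \approx 4.4594$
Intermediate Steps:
$K{\left(l \right)} = \sqrt{7}$ ($K{\left(l \right)} = \sqrt{1 + 6} = \sqrt{7}$)
$\left(\frac{\left(6 + 7\right)^{2}}{83} + \frac{K{\left(-5 \right)}}{35}\right)^{2} = \left(\frac{\left(6 + 7\right)^{2}}{83} + \frac{\sqrt{7}}{35}\right)^{2} = \left(13^{2} \cdot \frac{1}{83} + \sqrt{7} \cdot \frac{1}{35}\right)^{2} = \left(169 \cdot \frac{1}{83} + \frac{\sqrt{7}}{35}\right)^{2} = \left(\frac{169}{83} + \frac{\sqrt{7}}{35}\right)^{2}$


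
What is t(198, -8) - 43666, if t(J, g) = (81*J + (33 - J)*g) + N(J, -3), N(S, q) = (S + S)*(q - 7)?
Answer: -30268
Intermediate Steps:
N(S, q) = 2*S*(-7 + q) (N(S, q) = (2*S)*(-7 + q) = 2*S*(-7 + q))
t(J, g) = 61*J + g*(33 - J) (t(J, g) = (81*J + (33 - J)*g) + 2*J*(-7 - 3) = (81*J + g*(33 - J)) + 2*J*(-10) = (81*J + g*(33 - J)) - 20*J = 61*J + g*(33 - J))
t(198, -8) - 43666 = (33*(-8) + 61*198 - 1*198*(-8)) - 43666 = (-264 + 12078 + 1584) - 43666 = 13398 - 43666 = -30268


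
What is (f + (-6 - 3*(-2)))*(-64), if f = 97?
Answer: -6208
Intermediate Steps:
(f + (-6 - 3*(-2)))*(-64) = (97 + (-6 - 3*(-2)))*(-64) = (97 + (-6 + 6))*(-64) = (97 + 0)*(-64) = 97*(-64) = -6208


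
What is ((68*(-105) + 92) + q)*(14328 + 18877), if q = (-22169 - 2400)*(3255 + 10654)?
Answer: -11347386017145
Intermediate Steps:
q = -341730221 (q = -24569*13909 = -341730221)
((68*(-105) + 92) + q)*(14328 + 18877) = ((68*(-105) + 92) - 341730221)*(14328 + 18877) = ((-7140 + 92) - 341730221)*33205 = (-7048 - 341730221)*33205 = -341737269*33205 = -11347386017145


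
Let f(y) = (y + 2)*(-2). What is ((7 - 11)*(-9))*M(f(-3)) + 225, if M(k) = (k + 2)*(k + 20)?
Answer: 3393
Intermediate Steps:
f(y) = -4 - 2*y (f(y) = (2 + y)*(-2) = -4 - 2*y)
M(k) = (2 + k)*(20 + k)
((7 - 11)*(-9))*M(f(-3)) + 225 = ((7 - 11)*(-9))*(40 + (-4 - 2*(-3))² + 22*(-4 - 2*(-3))) + 225 = (-4*(-9))*(40 + (-4 + 6)² + 22*(-4 + 6)) + 225 = 36*(40 + 2² + 22*2) + 225 = 36*(40 + 4 + 44) + 225 = 36*88 + 225 = 3168 + 225 = 3393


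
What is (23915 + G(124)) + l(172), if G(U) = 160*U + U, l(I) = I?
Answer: 44051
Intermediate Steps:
G(U) = 161*U
(23915 + G(124)) + l(172) = (23915 + 161*124) + 172 = (23915 + 19964) + 172 = 43879 + 172 = 44051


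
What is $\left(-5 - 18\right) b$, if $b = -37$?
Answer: $851$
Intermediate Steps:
$\left(-5 - 18\right) b = \left(-5 - 18\right) \left(-37\right) = \left(-23\right) \left(-37\right) = 851$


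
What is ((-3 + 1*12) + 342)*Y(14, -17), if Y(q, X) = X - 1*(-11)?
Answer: -2106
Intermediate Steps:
Y(q, X) = 11 + X (Y(q, X) = X + 11 = 11 + X)
((-3 + 1*12) + 342)*Y(14, -17) = ((-3 + 1*12) + 342)*(11 - 17) = ((-3 + 12) + 342)*(-6) = (9 + 342)*(-6) = 351*(-6) = -2106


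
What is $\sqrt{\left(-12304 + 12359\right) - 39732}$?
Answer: $i \sqrt{39677} \approx 199.19 i$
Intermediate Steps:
$\sqrt{\left(-12304 + 12359\right) - 39732} = \sqrt{55 - 39732} = \sqrt{-39677} = i \sqrt{39677}$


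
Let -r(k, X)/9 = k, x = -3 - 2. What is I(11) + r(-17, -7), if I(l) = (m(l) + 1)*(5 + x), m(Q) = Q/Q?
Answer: 153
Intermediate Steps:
m(Q) = 1
x = -5
r(k, X) = -9*k
I(l) = 0 (I(l) = (1 + 1)*(5 - 5) = 2*0 = 0)
I(11) + r(-17, -7) = 0 - 9*(-17) = 0 + 153 = 153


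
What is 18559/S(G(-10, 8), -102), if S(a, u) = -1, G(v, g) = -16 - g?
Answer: -18559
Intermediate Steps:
18559/S(G(-10, 8), -102) = 18559/(-1) = 18559*(-1) = -18559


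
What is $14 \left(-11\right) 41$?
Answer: $-6314$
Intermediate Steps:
$14 \left(-11\right) 41 = \left(-154\right) 41 = -6314$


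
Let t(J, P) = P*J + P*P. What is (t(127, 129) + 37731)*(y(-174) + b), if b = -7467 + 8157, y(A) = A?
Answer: 36509580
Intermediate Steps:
b = 690
t(J, P) = P**2 + J*P (t(J, P) = J*P + P**2 = P**2 + J*P)
(t(127, 129) + 37731)*(y(-174) + b) = (129*(127 + 129) + 37731)*(-174 + 690) = (129*256 + 37731)*516 = (33024 + 37731)*516 = 70755*516 = 36509580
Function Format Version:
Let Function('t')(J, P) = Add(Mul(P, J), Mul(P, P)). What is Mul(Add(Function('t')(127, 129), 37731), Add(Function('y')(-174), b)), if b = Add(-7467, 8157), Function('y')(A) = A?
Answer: 36509580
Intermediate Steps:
b = 690
Function('t')(J, P) = Add(Pow(P, 2), Mul(J, P)) (Function('t')(J, P) = Add(Mul(J, P), Pow(P, 2)) = Add(Pow(P, 2), Mul(J, P)))
Mul(Add(Function('t')(127, 129), 37731), Add(Function('y')(-174), b)) = Mul(Add(Mul(129, Add(127, 129)), 37731), Add(-174, 690)) = Mul(Add(Mul(129, 256), 37731), 516) = Mul(Add(33024, 37731), 516) = Mul(70755, 516) = 36509580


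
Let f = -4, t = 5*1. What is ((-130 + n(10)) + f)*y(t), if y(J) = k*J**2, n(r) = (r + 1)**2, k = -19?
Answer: 6175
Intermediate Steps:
n(r) = (1 + r)**2
t = 5
y(J) = -19*J**2
((-130 + n(10)) + f)*y(t) = ((-130 + (1 + 10)**2) - 4)*(-19*5**2) = ((-130 + 11**2) - 4)*(-19*25) = ((-130 + 121) - 4)*(-475) = (-9 - 4)*(-475) = -13*(-475) = 6175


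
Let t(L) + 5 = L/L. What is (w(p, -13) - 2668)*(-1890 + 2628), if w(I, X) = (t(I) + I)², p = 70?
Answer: 1245744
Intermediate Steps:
t(L) = -4 (t(L) = -5 + L/L = -5 + 1 = -4)
w(I, X) = (-4 + I)²
(w(p, -13) - 2668)*(-1890 + 2628) = ((-4 + 70)² - 2668)*(-1890 + 2628) = (66² - 2668)*738 = (4356 - 2668)*738 = 1688*738 = 1245744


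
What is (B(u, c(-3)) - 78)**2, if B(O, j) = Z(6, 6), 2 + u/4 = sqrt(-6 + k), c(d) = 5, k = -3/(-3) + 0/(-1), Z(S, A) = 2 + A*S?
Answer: 1600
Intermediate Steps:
k = 1 (k = -3*(-1/3) + 0*(-1) = 1 + 0 = 1)
u = -8 + 4*I*sqrt(5) (u = -8 + 4*sqrt(-6 + 1) = -8 + 4*sqrt(-5) = -8 + 4*(I*sqrt(5)) = -8 + 4*I*sqrt(5) ≈ -8.0 + 8.9443*I)
B(O, j) = 38 (B(O, j) = 2 + 6*6 = 2 + 36 = 38)
(B(u, c(-3)) - 78)**2 = (38 - 78)**2 = (-40)**2 = 1600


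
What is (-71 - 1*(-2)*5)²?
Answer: 3721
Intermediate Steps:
(-71 - 1*(-2)*5)² = (-71 + 2*5)² = (-71 + 10)² = (-61)² = 3721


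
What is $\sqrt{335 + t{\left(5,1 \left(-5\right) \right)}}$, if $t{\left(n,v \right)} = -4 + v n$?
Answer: $3 \sqrt{34} \approx 17.493$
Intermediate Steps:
$t{\left(n,v \right)} = -4 + n v$
$\sqrt{335 + t{\left(5,1 \left(-5\right) \right)}} = \sqrt{335 + \left(-4 + 5 \cdot 1 \left(-5\right)\right)} = \sqrt{335 + \left(-4 + 5 \left(-5\right)\right)} = \sqrt{335 - 29} = \sqrt{306} = 3 \sqrt{34}$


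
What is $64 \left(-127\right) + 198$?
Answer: $-7930$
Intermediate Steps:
$64 \left(-127\right) + 198 = -8128 + 198 = -7930$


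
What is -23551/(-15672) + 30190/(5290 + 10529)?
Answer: 93965661/27546152 ≈ 3.4112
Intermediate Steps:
-23551/(-15672) + 30190/(5290 + 10529) = -23551*(-1/15672) + 30190/15819 = 23551/15672 + 30190*(1/15819) = 23551/15672 + 30190/15819 = 93965661/27546152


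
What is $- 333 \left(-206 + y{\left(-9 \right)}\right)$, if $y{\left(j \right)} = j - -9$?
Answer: $68598$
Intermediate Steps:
$y{\left(j \right)} = 9 + j$ ($y{\left(j \right)} = j + 9 = 9 + j$)
$- 333 \left(-206 + y{\left(-9 \right)}\right) = - 333 \left(-206 + \left(9 - 9\right)\right) = - 333 \left(-206 + 0\right) = \left(-333\right) \left(-206\right) = 68598$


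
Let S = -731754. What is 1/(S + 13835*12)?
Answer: -1/565734 ≈ -1.7676e-6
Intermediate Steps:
1/(S + 13835*12) = 1/(-731754 + 13835*12) = 1/(-731754 + 166020) = 1/(-565734) = -1/565734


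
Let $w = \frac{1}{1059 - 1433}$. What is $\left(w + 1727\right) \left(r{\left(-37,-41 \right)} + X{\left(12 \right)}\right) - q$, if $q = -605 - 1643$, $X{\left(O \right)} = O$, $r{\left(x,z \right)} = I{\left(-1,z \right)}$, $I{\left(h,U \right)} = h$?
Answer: $\frac{722329}{34} \approx 21245.0$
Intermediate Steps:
$r{\left(x,z \right)} = -1$
$w = - \frac{1}{374}$ ($w = \frac{1}{-374} = - \frac{1}{374} \approx -0.0026738$)
$q = -2248$ ($q = -605 - 1643 = -2248$)
$\left(w + 1727\right) \left(r{\left(-37,-41 \right)} + X{\left(12 \right)}\right) - q = \left(- \frac{1}{374} + 1727\right) \left(-1 + 12\right) - -2248 = \frac{645897}{374} \cdot 11 + 2248 = \frac{645897}{34} + 2248 = \frac{722329}{34}$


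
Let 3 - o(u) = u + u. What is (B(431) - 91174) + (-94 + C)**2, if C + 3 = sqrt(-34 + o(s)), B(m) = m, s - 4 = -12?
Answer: -90743 + (97 - I*sqrt(15))**2 ≈ -81349.0 - 751.36*I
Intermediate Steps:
s = -8 (s = 4 - 12 = -8)
o(u) = 3 - 2*u (o(u) = 3 - (u + u) = 3 - 2*u)
C = -3 + I*sqrt(15) (C = -3 + sqrt(-34 + (3 - 2*(-8))) = -3 + sqrt(-34 + (3 + 16)) = -3 + sqrt(-34 + 19) = -3 + sqrt(-15) = -3 + I*sqrt(15) ≈ -3.0 + 3.873*I)
(B(431) - 91174) + (-94 + C)**2 = (431 - 91174) + (-94 + (-3 + I*sqrt(15)))**2 = -90743 + (-97 + I*sqrt(15))**2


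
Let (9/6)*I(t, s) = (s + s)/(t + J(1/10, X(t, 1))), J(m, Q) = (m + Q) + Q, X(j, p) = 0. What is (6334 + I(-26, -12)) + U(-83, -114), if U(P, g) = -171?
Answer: 1596377/259 ≈ 6163.6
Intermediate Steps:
J(m, Q) = m + 2*Q (J(m, Q) = (Q + m) + Q = m + 2*Q)
I(t, s) = 4*s/(3*(⅒ + t)) (I(t, s) = 2*((s + s)/(t + (1/10 + 2*0)))/3 = 2*((2*s)/(t + (⅒ + 0)))/3 = 2*((2*s)/(t + ⅒))/3 = 2*((2*s)/(⅒ + t))/3 = 2*(2*s/(⅒ + t))/3 = 4*s/(3*(⅒ + t)))
(6334 + I(-26, -12)) + U(-83, -114) = (6334 + (40/3)*(-12)/(1 + 10*(-26))) - 171 = (6334 + (40/3)*(-12)/(1 - 260)) - 171 = (6334 + (40/3)*(-12)/(-259)) - 171 = (6334 + (40/3)*(-12)*(-1/259)) - 171 = (6334 + 160/259) - 171 = 1640666/259 - 171 = 1596377/259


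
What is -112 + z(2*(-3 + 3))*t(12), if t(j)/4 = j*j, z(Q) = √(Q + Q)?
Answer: -112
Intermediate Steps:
z(Q) = √2*√Q (z(Q) = √(2*Q) = √2*√Q)
t(j) = 4*j² (t(j) = 4*(j*j) = 4*j²)
-112 + z(2*(-3 + 3))*t(12) = -112 + (√2*√(2*(-3 + 3)))*(4*12²) = -112 + (√2*√(2*0))*(4*144) = -112 + (√2*√0)*576 = -112 + (√2*0)*576 = -112 + 0*576 = -112 + 0 = -112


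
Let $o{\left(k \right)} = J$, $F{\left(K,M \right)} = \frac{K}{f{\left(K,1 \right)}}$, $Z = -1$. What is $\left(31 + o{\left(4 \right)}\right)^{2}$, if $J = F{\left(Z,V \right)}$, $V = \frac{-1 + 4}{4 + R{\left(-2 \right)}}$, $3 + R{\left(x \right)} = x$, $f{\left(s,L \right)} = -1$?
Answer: $1024$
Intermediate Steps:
$R{\left(x \right)} = -3 + x$
$V = -3$ ($V = \frac{-1 + 4}{4 - 5} = \frac{3}{4 - 5} = \frac{3}{-1} = 3 \left(-1\right) = -3$)
$F{\left(K,M \right)} = - K$ ($F{\left(K,M \right)} = \frac{K}{-1} = K \left(-1\right) = - K$)
$J = 1$ ($J = \left(-1\right) \left(-1\right) = 1$)
$o{\left(k \right)} = 1$
$\left(31 + o{\left(4 \right)}\right)^{2} = \left(31 + 1\right)^{2} = 32^{2} = 1024$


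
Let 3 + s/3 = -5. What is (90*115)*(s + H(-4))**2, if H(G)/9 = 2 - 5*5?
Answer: 552286350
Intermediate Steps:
s = -24 (s = -9 + 3*(-5) = -9 - 15 = -24)
H(G) = -207 (H(G) = 9*(2 - 5*5) = 9*(2 - 25) = 9*(-23) = -207)
(90*115)*(s + H(-4))**2 = (90*115)*(-24 - 207)**2 = 10350*(-231)**2 = 10350*53361 = 552286350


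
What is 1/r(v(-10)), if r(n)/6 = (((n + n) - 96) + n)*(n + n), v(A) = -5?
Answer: 1/6660 ≈ 0.00015015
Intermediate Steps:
r(n) = 12*n*(-96 + 3*n) (r(n) = 6*((((n + n) - 96) + n)*(n + n)) = 6*(((2*n - 96) + n)*(2*n)) = 6*(((-96 + 2*n) + n)*(2*n)) = 6*((-96 + 3*n)*(2*n)) = 6*(2*n*(-96 + 3*n)) = 12*n*(-96 + 3*n))
1/r(v(-10)) = 1/(36*(-5)*(-32 - 5)) = 1/(36*(-5)*(-37)) = 1/6660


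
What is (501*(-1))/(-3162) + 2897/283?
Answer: 3100699/298282 ≈ 10.395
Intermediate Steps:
(501*(-1))/(-3162) + 2897/283 = -501*(-1/3162) + 2897*(1/283) = 167/1054 + 2897/283 = 3100699/298282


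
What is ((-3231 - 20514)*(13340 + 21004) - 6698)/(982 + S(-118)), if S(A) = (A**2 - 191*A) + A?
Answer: -407752489/18663 ≈ -21848.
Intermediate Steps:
S(A) = A**2 - 190*A
((-3231 - 20514)*(13340 + 21004) - 6698)/(982 + S(-118)) = ((-3231 - 20514)*(13340 + 21004) - 6698)/(982 - 118*(-190 - 118)) = (-23745*34344 - 6698)/(982 - 118*(-308)) = (-815498280 - 6698)/(982 + 36344) = -815504978/37326 = -815504978*1/37326 = -407752489/18663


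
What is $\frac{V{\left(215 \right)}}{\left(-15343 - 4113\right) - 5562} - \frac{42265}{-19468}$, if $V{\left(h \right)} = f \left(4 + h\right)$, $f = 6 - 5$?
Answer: $\frac{526561139}{243525212} \approx 2.1622$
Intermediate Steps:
$f = 1$
$V{\left(h \right)} = 4 + h$ ($V{\left(h \right)} = 1 \left(4 + h\right) = 4 + h$)
$\frac{V{\left(215 \right)}}{\left(-15343 - 4113\right) - 5562} - \frac{42265}{-19468} = \frac{4 + 215}{\left(-15343 - 4113\right) - 5562} - \frac{42265}{-19468} = \frac{219}{-19456 - 5562} - - \frac{42265}{19468} = \frac{219}{-25018} + \frac{42265}{19468} = 219 \left(- \frac{1}{25018}\right) + \frac{42265}{19468} = - \frac{219}{25018} + \frac{42265}{19468} = \frac{526561139}{243525212}$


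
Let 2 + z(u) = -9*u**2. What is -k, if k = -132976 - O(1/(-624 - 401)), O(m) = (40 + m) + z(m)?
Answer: 139747832716/1050625 ≈ 1.3301e+5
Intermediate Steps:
z(u) = -2 - 9*u**2
O(m) = 38 + m - 9*m**2 (O(m) = (40 + m) + (-2 - 9*m**2) = 38 + m - 9*m**2)
k = -139747832716/1050625 (k = -132976 - (38 + 1/(-624 - 401) - 9/(-624 - 401)**2) = -132976 - (38 + 1/(-1025) - 9*(1/(-1025))**2) = -132976 - (38 - 1/1025 - 9*(-1/1025)**2) = -132976 - (38 - 1/1025 - 9*1/1050625) = -132976 - (38 - 1/1025 - 9/1050625) = -132976 - 1*39922716/1050625 = -132976 - 39922716/1050625 = -139747832716/1050625 ≈ -1.3301e+5)
-k = -1*(-139747832716/1050625) = 139747832716/1050625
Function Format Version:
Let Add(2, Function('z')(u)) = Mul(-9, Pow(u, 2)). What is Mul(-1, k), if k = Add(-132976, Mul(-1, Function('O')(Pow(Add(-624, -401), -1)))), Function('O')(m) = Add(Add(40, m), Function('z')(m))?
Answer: Rational(139747832716, 1050625) ≈ 1.3301e+5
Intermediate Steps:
Function('z')(u) = Add(-2, Mul(-9, Pow(u, 2)))
Function('O')(m) = Add(38, m, Mul(-9, Pow(m, 2))) (Function('O')(m) = Add(Add(40, m), Add(-2, Mul(-9, Pow(m, 2)))) = Add(38, m, Mul(-9, Pow(m, 2))))
k = Rational(-139747832716, 1050625) (k = Add(-132976, Mul(-1, Add(38, Pow(Add(-624, -401), -1), Mul(-9, Pow(Pow(Add(-624, -401), -1), 2))))) = Add(-132976, Mul(-1, Add(38, Pow(-1025, -1), Mul(-9, Pow(Pow(-1025, -1), 2))))) = Add(-132976, Mul(-1, Add(38, Rational(-1, 1025), Mul(-9, Pow(Rational(-1, 1025), 2))))) = Add(-132976, Mul(-1, Add(38, Rational(-1, 1025), Mul(-9, Rational(1, 1050625))))) = Add(-132976, Mul(-1, Add(38, Rational(-1, 1025), Rational(-9, 1050625)))) = Add(-132976, Mul(-1, Rational(39922716, 1050625))) = Add(-132976, Rational(-39922716, 1050625)) = Rational(-139747832716, 1050625) ≈ -1.3301e+5)
Mul(-1, k) = Mul(-1, Rational(-139747832716, 1050625)) = Rational(139747832716, 1050625)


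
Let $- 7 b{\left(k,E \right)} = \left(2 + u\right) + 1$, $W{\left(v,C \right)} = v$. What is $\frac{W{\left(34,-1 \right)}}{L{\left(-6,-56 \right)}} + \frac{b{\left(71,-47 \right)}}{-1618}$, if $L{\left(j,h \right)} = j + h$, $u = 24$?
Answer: $- \frac{191705}{351106} \approx -0.546$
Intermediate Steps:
$L{\left(j,h \right)} = h + j$
$b{\left(k,E \right)} = - \frac{27}{7}$ ($b{\left(k,E \right)} = - \frac{\left(2 + 24\right) + 1}{7} = - \frac{26 + 1}{7} = \left(- \frac{1}{7}\right) 27 = - \frac{27}{7}$)
$\frac{W{\left(34,-1 \right)}}{L{\left(-6,-56 \right)}} + \frac{b{\left(71,-47 \right)}}{-1618} = \frac{34}{-56 - 6} - \frac{27}{7 \left(-1618\right)} = \frac{34}{-62} - - \frac{27}{11326} = 34 \left(- \frac{1}{62}\right) + \frac{27}{11326} = - \frac{17}{31} + \frac{27}{11326} = - \frac{191705}{351106}$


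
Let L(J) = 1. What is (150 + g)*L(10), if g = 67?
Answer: 217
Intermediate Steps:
(150 + g)*L(10) = (150 + 67)*1 = 217*1 = 217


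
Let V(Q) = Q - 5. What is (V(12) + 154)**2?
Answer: 25921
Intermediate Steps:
V(Q) = -5 + Q
(V(12) + 154)**2 = ((-5 + 12) + 154)**2 = (7 + 154)**2 = 161**2 = 25921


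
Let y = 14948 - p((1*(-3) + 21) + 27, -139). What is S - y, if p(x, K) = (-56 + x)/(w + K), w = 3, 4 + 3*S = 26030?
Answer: -2559215/408 ≈ -6272.6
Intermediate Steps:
S = 26026/3 (S = -4/3 + (⅓)*26030 = -4/3 + 26030/3 = 26026/3 ≈ 8675.3)
p(x, K) = (-56 + x)/(3 + K)
y = 2032917/136 (y = 14948 - (-56 + ((1*(-3) + 21) + 27))/(3 - 139) = 14948 - (-56 + ((-3 + 21) + 27))/(-136) = 14948 - (-1)*(-56 + (18 + 27))/136 = 14948 - (-1)*(-56 + 45)/136 = 14948 - (-1)*(-11)/136 = 14948 - 1*11/136 = 14948 - 11/136 = 2032917/136 ≈ 14948.)
S - y = 26026/3 - 1*2032917/136 = 26026/3 - 2032917/136 = -2559215/408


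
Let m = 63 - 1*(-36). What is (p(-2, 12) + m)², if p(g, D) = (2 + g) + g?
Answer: 9409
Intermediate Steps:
m = 99 (m = 63 + 36 = 99)
p(g, D) = 2 + 2*g
(p(-2, 12) + m)² = ((2 + 2*(-2)) + 99)² = ((2 - 4) + 99)² = (-2 + 99)² = 97² = 9409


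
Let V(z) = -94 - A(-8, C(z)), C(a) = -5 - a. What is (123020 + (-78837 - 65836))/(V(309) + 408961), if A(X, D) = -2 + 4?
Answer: -21653/408865 ≈ -0.052959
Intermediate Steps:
A(X, D) = 2
V(z) = -96 (V(z) = -94 - 1*2 = -94 - 2 = -96)
(123020 + (-78837 - 65836))/(V(309) + 408961) = (123020 + (-78837 - 65836))/(-96 + 408961) = (123020 - 144673)/408865 = -21653*1/408865 = -21653/408865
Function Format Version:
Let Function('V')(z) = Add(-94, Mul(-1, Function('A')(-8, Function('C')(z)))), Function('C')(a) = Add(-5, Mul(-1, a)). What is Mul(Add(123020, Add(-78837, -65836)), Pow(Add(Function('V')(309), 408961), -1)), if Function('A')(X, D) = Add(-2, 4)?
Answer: Rational(-21653, 408865) ≈ -0.052959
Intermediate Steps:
Function('A')(X, D) = 2
Function('V')(z) = -96 (Function('V')(z) = Add(-94, Mul(-1, 2)) = Add(-94, -2) = -96)
Mul(Add(123020, Add(-78837, -65836)), Pow(Add(Function('V')(309), 408961), -1)) = Mul(Add(123020, Add(-78837, -65836)), Pow(Add(-96, 408961), -1)) = Mul(Add(123020, -144673), Pow(408865, -1)) = Mul(-21653, Rational(1, 408865)) = Rational(-21653, 408865)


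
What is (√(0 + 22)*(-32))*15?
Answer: -480*√22 ≈ -2251.4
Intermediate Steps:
(√(0 + 22)*(-32))*15 = (√22*(-32))*15 = -32*√22*15 = -480*√22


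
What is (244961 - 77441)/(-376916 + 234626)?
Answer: -5584/4743 ≈ -1.1773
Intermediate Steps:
(244961 - 77441)/(-376916 + 234626) = 167520/(-142290) = 167520*(-1/142290) = -5584/4743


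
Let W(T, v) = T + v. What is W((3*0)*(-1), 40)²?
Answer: 1600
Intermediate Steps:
W((3*0)*(-1), 40)² = ((3*0)*(-1) + 40)² = (0*(-1) + 40)² = (0 + 40)² = 40² = 1600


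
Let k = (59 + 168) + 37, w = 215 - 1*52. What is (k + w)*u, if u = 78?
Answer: 33306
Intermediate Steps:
w = 163 (w = 215 - 52 = 163)
k = 264 (k = 227 + 37 = 264)
(k + w)*u = (264 + 163)*78 = 427*78 = 33306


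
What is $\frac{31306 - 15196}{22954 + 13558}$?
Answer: $\frac{8055}{18256} \approx 0.44122$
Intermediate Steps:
$\frac{31306 - 15196}{22954 + 13558} = \frac{16110}{36512} = 16110 \cdot \frac{1}{36512} = \frac{8055}{18256}$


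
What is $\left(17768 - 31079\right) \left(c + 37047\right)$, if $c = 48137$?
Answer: $-1133884224$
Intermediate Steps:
$\left(17768 - 31079\right) \left(c + 37047\right) = \left(17768 - 31079\right) \left(48137 + 37047\right) = \left(-13311\right) 85184 = -1133884224$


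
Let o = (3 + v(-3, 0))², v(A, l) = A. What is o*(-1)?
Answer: 0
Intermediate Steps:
o = 0 (o = (3 - 3)² = 0² = 0)
o*(-1) = 0*(-1) = 0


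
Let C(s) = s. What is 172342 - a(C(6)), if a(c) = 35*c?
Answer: 172132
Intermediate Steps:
172342 - a(C(6)) = 172342 - 35*6 = 172342 - 1*210 = 172342 - 210 = 172132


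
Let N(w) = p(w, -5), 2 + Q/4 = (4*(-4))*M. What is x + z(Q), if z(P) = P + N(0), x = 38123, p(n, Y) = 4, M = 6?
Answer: 37735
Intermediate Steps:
Q = -392 (Q = -8 + 4*((4*(-4))*6) = -8 + 4*(-16*6) = -8 + 4*(-96) = -8 - 384 = -392)
N(w) = 4
z(P) = 4 + P (z(P) = P + 4 = 4 + P)
x + z(Q) = 38123 + (4 - 392) = 38123 - 388 = 37735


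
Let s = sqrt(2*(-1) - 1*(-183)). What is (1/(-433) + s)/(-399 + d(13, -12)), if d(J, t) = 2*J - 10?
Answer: 1/165839 - sqrt(181)/383 ≈ -0.035121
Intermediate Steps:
d(J, t) = -10 + 2*J
s = sqrt(181) (s = sqrt(-2 + 183) = sqrt(181) ≈ 13.454)
(1/(-433) + s)/(-399 + d(13, -12)) = (1/(-433) + sqrt(181))/(-399 + (-10 + 2*13)) = (-1/433 + sqrt(181))/(-399 + (-10 + 26)) = (-1/433 + sqrt(181))/(-399 + 16) = (-1/433 + sqrt(181))/(-383) = (-1/433 + sqrt(181))*(-1/383) = 1/165839 - sqrt(181)/383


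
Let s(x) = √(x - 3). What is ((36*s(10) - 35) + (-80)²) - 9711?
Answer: -3346 + 36*√7 ≈ -3250.8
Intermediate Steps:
s(x) = √(-3 + x)
((36*s(10) - 35) + (-80)²) - 9711 = ((36*√(-3 + 10) - 35) + (-80)²) - 9711 = ((36*√7 - 35) + 6400) - 9711 = ((-35 + 36*√7) + 6400) - 9711 = (6365 + 36*√7) - 9711 = -3346 + 36*√7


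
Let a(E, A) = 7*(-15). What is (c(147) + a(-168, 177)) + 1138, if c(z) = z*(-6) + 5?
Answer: 156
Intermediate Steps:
c(z) = 5 - 6*z (c(z) = -6*z + 5 = 5 - 6*z)
a(E, A) = -105
(c(147) + a(-168, 177)) + 1138 = ((5 - 6*147) - 105) + 1138 = ((5 - 882) - 105) + 1138 = (-877 - 105) + 1138 = -982 + 1138 = 156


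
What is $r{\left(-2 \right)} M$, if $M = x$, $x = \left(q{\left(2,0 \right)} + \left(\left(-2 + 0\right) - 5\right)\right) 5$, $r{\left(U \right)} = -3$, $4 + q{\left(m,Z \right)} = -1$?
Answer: $180$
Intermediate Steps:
$q{\left(m,Z \right)} = -5$ ($q{\left(m,Z \right)} = -4 - 1 = -5$)
$x = -60$ ($x = \left(-5 + \left(\left(-2 + 0\right) - 5\right)\right) 5 = \left(-5 - 7\right) 5 = \left(-12\right) 5 = -60$)
$M = -60$
$r{\left(-2 \right)} M = \left(-3\right) \left(-60\right) = 180$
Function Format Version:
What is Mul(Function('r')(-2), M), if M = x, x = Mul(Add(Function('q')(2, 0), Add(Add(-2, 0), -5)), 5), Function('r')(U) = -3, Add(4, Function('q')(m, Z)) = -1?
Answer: 180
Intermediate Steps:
Function('q')(m, Z) = -5 (Function('q')(m, Z) = Add(-4, -1) = -5)
x = -60 (x = Mul(Add(-5, Add(Add(-2, 0), -5)), 5) = Mul(Add(-5, Add(-2, -5)), 5) = Mul(Add(-5, -7), 5) = Mul(-12, 5) = -60)
M = -60
Mul(Function('r')(-2), M) = Mul(-3, -60) = 180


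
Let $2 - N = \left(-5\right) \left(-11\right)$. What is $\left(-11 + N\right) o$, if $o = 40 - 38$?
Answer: $-128$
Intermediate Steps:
$o = 2$ ($o = 40 - 38 = 2$)
$N = -53$ ($N = 2 - \left(-5\right) \left(-11\right) = 2 - 55 = -53$)
$\left(-11 + N\right) o = \left(-11 - 53\right) 2 = \left(-64\right) 2 = -128$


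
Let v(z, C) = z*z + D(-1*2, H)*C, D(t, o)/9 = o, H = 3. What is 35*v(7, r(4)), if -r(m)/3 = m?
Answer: -9625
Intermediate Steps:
D(t, o) = 9*o
r(m) = -3*m
v(z, C) = z² + 27*C (v(z, C) = z*z + (9*3)*C = z² + 27*C)
35*v(7, r(4)) = 35*(7² + 27*(-3*4)) = 35*(49 + 27*(-12)) = 35*(49 - 324) = 35*(-275) = -9625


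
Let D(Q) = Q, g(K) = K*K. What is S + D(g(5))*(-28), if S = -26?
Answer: -726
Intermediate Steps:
g(K) = K²
S + D(g(5))*(-28) = -26 + 5²*(-28) = -26 + 25*(-28) = -26 - 700 = -726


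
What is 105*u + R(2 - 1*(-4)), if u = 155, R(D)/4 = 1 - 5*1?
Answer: 16259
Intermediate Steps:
R(D) = -16 (R(D) = 4*(1 - 5*1) = 4*(1 - 5) = 4*(-4) = -16)
105*u + R(2 - 1*(-4)) = 105*155 - 16 = 16275 - 16 = 16259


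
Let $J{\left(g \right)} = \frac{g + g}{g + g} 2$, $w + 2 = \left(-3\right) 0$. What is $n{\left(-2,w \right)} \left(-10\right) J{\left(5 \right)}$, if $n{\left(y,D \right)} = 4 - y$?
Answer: $-120$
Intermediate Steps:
$w = -2$ ($w = -2 - 0 = -2 + 0 = -2$)
$J{\left(g \right)} = 2$ ($J{\left(g \right)} = \frac{2 g}{2 g} 2 = 2 g \frac{1}{2 g} 2 = 1 \cdot 2 = 2$)
$n{\left(-2,w \right)} \left(-10\right) J{\left(5 \right)} = \left(4 - -2\right) \left(-10\right) 2 = \left(4 + 2\right) \left(-10\right) 2 = 6 \left(-10\right) 2 = \left(-60\right) 2 = -120$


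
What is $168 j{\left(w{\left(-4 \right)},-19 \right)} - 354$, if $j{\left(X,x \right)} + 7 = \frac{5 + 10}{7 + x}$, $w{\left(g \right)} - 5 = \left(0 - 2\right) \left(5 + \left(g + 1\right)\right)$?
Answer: $-1740$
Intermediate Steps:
$w{\left(g \right)} = -7 - 2 g$ ($w{\left(g \right)} = 5 + \left(0 - 2\right) \left(5 + \left(g + 1\right)\right) = 5 - 2 \left(5 + \left(1 + g\right)\right) = 5 - 2 \left(6 + g\right) = 5 - \left(12 + 2 g\right) = -7 - 2 g$)
$j{\left(X,x \right)} = -7 + \frac{15}{7 + x}$ ($j{\left(X,x \right)} = -7 + \frac{5 + 10}{7 + x} = -7 + \frac{15}{7 + x}$)
$168 j{\left(w{\left(-4 \right)},-19 \right)} - 354 = 168 \frac{-34 - -133}{7 - 19} - 354 = 168 \frac{-34 + 133}{-12} - 354 = 168 \left(\left(- \frac{1}{12}\right) 99\right) - 354 = 168 \left(- \frac{33}{4}\right) - 354 = -1386 - 354 = -1740$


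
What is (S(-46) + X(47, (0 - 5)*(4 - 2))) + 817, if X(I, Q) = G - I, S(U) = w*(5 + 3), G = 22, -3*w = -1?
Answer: 2384/3 ≈ 794.67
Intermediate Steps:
w = ⅓ (w = -⅓*(-1) = ⅓ ≈ 0.33333)
S(U) = 8/3 (S(U) = (5 + 3)/3 = (⅓)*8 = 8/3)
X(I, Q) = 22 - I
(S(-46) + X(47, (0 - 5)*(4 - 2))) + 817 = (8/3 + (22 - 1*47)) + 817 = (8/3 + (22 - 47)) + 817 = (8/3 - 25) + 817 = -67/3 + 817 = 2384/3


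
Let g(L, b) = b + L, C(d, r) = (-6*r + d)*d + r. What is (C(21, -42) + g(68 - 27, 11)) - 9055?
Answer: -3312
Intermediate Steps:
C(d, r) = r + d*(d - 6*r) (C(d, r) = (d - 6*r)*d + r = d*(d - 6*r) + r = r + d*(d - 6*r))
g(L, b) = L + b
(C(21, -42) + g(68 - 27, 11)) - 9055 = ((-42 + 21**2 - 6*21*(-42)) + ((68 - 27) + 11)) - 9055 = ((-42 + 441 + 5292) + (41 + 11)) - 9055 = (5691 + 52) - 9055 = 5743 - 9055 = -3312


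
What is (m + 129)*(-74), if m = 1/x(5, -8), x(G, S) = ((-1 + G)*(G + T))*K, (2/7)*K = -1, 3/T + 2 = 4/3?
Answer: -66748/7 ≈ -9535.4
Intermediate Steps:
T = -9/2 (T = 3/(-2 + 4/3) = 3/(-2/3) = 3*(-3/2) = -9/2 ≈ -4.5000)
K = -7/2 (K = (7/2)*(-1) = -7/2 ≈ -3.5000)
x(G, S) = -7*(-1 + G)*(-9/2 + G)/2 (x(G, S) = ((-1 + G)*(G - 9/2))*(-7/2) = ((-1 + G)*(-9/2 + G))*(-7/2) = -7*(-1 + G)*(-9/2 + G)/2)
m = -1/7 (m = 1/(-63/4 - 7/2*5**2 + (77/4)*5) = 1/(-63/4 - 7/2*25 + 385/4) = 1/(-63/4 - 175/2 + 385/4) = 1/(-7) = -1/7 ≈ -0.14286)
(m + 129)*(-74) = (-1/7 + 129)*(-74) = (902/7)*(-74) = -66748/7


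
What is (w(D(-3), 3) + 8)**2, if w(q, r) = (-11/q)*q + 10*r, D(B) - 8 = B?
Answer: 729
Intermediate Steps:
D(B) = 8 + B
w(q, r) = -11 + 10*r
(w(D(-3), 3) + 8)**2 = ((-11 + 10*3) + 8)**2 = ((-11 + 30) + 8)**2 = (19 + 8)**2 = 27**2 = 729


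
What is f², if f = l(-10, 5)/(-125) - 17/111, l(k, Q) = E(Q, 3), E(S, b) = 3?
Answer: 6041764/192515625 ≈ 0.031383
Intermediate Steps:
l(k, Q) = 3
f = -2458/13875 (f = 3/(-125) - 17/111 = 3*(-1/125) - 17*1/111 = -3/125 - 17/111 = -2458/13875 ≈ -0.17715)
f² = (-2458/13875)² = 6041764/192515625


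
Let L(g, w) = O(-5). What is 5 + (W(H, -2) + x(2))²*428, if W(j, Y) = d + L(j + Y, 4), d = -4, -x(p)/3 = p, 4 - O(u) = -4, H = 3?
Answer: 1717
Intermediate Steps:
O(u) = 8 (O(u) = 4 - 1*(-4) = 4 + 4 = 8)
L(g, w) = 8
x(p) = -3*p
W(j, Y) = 4 (W(j, Y) = -4 + 8 = 4)
5 + (W(H, -2) + x(2))²*428 = 5 + (4 - 3*2)²*428 = 5 + (4 - 6)²*428 = 5 + (-2)²*428 = 5 + 4*428 = 5 + 1712 = 1717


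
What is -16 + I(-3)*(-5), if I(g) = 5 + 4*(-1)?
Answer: -21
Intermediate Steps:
I(g) = 1 (I(g) = 5 - 4 = 1)
-16 + I(-3)*(-5) = -16 + 1*(-5) = -16 - 5 = -21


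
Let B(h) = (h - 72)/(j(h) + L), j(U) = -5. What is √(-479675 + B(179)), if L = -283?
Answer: I*√276293014/24 ≈ 692.59*I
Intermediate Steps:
B(h) = ¼ - h/288 (B(h) = (h - 72)/(-5 - 283) = (-72 + h)/(-288) = (-72 + h)*(-1/288) = ¼ - h/288)
√(-479675 + B(179)) = √(-479675 + (¼ - 1/288*179)) = √(-479675 + (¼ - 179/288)) = √(-479675 - 107/288) = √(-138146507/288) = I*√276293014/24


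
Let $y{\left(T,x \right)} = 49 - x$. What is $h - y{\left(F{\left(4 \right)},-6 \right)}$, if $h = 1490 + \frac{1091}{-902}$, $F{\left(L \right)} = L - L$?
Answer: $\frac{1293279}{902} \approx 1433.8$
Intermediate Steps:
$F{\left(L \right)} = 0$
$h = \frac{1342889}{902}$ ($h = 1490 + 1091 \left(- \frac{1}{902}\right) = 1490 - \frac{1091}{902} = \frac{1342889}{902} \approx 1488.8$)
$h - y{\left(F{\left(4 \right)},-6 \right)} = \frac{1342889}{902} - \left(49 - -6\right) = \frac{1342889}{902} - \left(49 + 6\right) = \frac{1342889}{902} - 55 = \frac{1293279}{902}$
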